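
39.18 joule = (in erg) 3.918e+08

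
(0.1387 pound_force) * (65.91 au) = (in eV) 3.797e+31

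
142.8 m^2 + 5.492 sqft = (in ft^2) 1543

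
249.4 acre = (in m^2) 1.009e+06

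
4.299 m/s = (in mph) 9.617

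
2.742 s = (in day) 3.174e-05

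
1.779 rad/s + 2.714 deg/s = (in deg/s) 104.6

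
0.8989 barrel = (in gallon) 37.75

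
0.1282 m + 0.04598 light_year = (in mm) 4.35e+17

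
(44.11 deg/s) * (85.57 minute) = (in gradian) 2.516e+05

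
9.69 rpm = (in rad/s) 1.015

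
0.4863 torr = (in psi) 0.009403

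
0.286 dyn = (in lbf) 6.43e-07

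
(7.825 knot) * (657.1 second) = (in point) 7.498e+06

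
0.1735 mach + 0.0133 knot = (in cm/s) 5908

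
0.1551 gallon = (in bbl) 0.003693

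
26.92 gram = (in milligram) 2.692e+04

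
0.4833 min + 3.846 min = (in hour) 0.07215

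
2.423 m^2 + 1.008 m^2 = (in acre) 0.0008478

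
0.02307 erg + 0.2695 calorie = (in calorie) 0.2695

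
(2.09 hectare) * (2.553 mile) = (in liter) 8.587e+10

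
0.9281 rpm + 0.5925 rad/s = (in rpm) 6.586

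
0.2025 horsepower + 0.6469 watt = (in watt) 151.7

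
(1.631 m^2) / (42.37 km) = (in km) 3.849e-08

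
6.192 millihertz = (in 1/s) 0.006192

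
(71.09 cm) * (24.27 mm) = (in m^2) 0.01725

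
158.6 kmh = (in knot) 85.64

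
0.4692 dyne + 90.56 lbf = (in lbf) 90.56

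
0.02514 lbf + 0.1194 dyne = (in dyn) 1.118e+04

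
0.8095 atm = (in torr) 615.2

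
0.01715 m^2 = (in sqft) 0.1846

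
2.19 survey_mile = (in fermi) 3.524e+18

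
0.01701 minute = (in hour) 0.0002835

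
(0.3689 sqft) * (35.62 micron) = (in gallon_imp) 0.0002685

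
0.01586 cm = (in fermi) 1.586e+11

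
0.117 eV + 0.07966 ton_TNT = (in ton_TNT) 0.07966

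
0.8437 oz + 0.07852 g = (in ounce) 0.8465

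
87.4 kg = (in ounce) 3083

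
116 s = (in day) 0.001343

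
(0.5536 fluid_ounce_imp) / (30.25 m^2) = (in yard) 5.687e-07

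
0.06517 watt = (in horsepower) 8.739e-05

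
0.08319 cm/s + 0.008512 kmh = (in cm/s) 0.3196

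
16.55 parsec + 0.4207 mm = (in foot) 1.675e+18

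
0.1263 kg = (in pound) 0.2784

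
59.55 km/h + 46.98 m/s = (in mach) 0.1866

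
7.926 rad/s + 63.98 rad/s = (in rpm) 686.7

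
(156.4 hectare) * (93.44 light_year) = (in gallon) 3.652e+26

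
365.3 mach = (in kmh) 4.478e+05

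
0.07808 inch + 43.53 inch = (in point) 3140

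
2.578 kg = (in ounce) 90.94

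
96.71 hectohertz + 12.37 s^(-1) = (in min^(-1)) 5.81e+05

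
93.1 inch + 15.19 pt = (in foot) 7.776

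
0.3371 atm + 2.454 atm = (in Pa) 2.828e+05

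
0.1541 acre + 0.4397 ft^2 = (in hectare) 0.06237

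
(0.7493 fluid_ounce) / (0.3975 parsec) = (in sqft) 1.945e-20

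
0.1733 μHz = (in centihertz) 1.733e-05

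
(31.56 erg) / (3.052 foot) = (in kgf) 3.46e-07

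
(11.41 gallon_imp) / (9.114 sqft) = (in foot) 0.201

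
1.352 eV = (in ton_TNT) 5.177e-29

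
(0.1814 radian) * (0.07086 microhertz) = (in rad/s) 1.285e-08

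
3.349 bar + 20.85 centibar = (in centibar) 355.8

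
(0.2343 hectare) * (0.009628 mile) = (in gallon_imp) 7.986e+06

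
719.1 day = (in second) 6.213e+07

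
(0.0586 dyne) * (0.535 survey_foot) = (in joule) 9.556e-08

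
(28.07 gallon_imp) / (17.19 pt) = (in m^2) 21.04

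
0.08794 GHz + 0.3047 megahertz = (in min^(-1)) 5.295e+09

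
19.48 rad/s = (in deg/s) 1116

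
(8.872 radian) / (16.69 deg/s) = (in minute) 0.5076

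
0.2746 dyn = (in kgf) 2.8e-07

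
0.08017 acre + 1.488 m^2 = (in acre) 0.08054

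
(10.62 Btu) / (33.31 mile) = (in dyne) 2.09e+04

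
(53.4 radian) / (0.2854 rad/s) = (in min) 3.118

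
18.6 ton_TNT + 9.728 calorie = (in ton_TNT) 18.6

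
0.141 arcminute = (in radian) 4.102e-05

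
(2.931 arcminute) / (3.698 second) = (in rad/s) 0.0002306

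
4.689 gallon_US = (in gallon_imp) 3.904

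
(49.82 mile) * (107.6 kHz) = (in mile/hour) 1.93e+10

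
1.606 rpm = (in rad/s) 0.1682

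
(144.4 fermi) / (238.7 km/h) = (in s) 2.178e-15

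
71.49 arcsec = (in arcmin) 1.192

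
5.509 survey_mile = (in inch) 3.491e+05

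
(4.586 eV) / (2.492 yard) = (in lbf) 7.249e-20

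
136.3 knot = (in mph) 156.9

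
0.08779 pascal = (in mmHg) 0.0006585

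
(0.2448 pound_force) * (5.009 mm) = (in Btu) 5.17e-06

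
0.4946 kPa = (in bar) 0.004946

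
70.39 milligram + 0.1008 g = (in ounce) 0.006039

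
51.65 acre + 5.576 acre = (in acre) 57.23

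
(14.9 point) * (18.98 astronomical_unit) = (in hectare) 1.492e+06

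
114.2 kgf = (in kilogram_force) 114.2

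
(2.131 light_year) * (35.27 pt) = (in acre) 6.199e+10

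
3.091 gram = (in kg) 0.003091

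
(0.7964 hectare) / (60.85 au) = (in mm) 8.749e-07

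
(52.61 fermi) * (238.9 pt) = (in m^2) 4.434e-15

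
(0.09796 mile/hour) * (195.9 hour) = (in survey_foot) 1.013e+05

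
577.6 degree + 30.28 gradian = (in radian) 10.56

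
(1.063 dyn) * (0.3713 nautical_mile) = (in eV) 4.562e+16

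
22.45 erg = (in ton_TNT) 5.366e-16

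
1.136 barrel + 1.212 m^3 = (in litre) 1393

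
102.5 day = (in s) 8.856e+06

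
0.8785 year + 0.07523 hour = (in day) 320.7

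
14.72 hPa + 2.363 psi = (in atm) 0.1753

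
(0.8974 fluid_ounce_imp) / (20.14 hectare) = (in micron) 0.0001266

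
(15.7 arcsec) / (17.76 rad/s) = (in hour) 1.19e-09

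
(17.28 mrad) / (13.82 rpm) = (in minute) 0.000199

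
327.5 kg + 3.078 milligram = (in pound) 722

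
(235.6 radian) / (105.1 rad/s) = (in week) 3.706e-06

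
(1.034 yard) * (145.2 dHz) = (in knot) 26.69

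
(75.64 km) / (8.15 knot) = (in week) 0.02983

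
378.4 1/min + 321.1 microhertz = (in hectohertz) 0.06307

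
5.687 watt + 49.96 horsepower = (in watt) 3.726e+04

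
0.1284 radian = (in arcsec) 2.648e+04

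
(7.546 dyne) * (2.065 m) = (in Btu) 1.477e-07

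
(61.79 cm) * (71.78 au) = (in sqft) 7.142e+13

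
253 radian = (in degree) 1.45e+04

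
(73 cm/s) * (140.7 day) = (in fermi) 8.874e+21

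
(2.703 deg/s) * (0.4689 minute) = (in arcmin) 4563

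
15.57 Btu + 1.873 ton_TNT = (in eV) 4.891e+28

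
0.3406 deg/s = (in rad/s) 0.005945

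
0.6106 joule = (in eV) 3.811e+18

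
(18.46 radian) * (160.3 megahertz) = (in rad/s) 2.959e+09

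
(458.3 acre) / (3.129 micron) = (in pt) 1.68e+15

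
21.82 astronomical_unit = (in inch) 1.285e+14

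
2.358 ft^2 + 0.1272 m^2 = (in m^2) 0.3463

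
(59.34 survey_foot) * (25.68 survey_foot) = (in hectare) 0.01416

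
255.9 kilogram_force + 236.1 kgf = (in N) 4825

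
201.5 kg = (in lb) 444.2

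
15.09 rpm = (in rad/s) 1.58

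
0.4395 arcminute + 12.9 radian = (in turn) 2.053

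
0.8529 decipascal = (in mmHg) 0.0006397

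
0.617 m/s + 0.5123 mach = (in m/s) 175.1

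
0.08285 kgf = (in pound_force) 0.1827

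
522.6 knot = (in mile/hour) 601.4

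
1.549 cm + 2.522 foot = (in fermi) 7.842e+14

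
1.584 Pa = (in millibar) 0.01584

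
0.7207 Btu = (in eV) 4.746e+21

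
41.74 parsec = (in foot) 4.226e+18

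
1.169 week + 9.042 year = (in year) 9.064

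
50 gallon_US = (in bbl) 1.19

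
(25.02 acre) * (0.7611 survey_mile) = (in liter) 1.24e+11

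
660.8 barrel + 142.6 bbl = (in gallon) 3.374e+04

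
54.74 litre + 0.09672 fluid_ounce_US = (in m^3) 0.05474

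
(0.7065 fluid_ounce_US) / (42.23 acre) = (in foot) 4.011e-10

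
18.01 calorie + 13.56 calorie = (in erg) 1.321e+09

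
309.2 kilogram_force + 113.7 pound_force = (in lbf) 795.4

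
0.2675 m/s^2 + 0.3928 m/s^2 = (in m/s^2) 0.6603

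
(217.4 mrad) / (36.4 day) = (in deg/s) 3.961e-06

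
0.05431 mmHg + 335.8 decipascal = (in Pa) 40.82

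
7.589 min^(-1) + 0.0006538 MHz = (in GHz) 6.539e-07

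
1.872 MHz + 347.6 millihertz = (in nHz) 1.872e+15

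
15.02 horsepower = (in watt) 1.12e+04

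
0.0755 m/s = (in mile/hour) 0.1689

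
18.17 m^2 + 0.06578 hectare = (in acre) 0.167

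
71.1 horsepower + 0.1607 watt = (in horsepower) 71.1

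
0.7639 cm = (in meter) 0.007639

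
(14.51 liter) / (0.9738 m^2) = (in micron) 1.49e+04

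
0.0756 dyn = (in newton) 7.56e-07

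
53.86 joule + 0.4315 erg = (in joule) 53.86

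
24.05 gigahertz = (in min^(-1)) 1.443e+12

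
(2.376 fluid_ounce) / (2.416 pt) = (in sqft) 0.8874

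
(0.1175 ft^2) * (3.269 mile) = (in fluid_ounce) 1.942e+06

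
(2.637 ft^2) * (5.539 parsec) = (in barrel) 2.634e+17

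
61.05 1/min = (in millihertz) 1017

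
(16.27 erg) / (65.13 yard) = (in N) 2.732e-08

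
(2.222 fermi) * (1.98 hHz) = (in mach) 1.292e-15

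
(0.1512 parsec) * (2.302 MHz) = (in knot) 2.088e+22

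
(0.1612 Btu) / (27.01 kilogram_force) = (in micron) 6.421e+05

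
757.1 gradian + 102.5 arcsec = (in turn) 1.893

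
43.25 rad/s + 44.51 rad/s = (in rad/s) 87.76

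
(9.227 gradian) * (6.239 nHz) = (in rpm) 8.635e-09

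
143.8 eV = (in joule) 2.304e-17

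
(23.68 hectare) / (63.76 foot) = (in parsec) 3.949e-13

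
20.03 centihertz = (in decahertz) 0.02003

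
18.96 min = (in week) 0.001881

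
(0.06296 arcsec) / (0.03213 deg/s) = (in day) 6.3e-09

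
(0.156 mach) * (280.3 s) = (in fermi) 1.489e+19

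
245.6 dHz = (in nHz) 2.456e+10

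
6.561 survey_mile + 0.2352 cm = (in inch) 4.157e+05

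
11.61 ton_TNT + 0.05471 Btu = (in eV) 3.032e+29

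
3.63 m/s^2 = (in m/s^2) 3.63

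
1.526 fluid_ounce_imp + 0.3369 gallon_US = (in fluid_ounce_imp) 46.41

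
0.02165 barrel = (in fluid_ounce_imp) 121.1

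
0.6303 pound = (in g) 285.9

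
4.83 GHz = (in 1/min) 2.898e+11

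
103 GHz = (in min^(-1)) 6.18e+12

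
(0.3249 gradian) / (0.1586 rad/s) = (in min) 0.0005363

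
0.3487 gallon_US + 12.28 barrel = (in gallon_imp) 429.8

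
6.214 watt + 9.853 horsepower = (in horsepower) 9.861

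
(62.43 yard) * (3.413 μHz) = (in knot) 0.0003787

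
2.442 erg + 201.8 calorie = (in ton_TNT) 2.018e-07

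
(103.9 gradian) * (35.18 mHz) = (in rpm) 0.5483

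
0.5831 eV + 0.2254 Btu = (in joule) 237.8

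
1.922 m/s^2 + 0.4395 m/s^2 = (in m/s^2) 2.361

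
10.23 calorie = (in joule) 42.8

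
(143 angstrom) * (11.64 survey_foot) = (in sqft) 5.461e-07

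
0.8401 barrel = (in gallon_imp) 29.38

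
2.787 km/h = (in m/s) 0.7742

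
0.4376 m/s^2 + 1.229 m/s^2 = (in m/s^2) 1.667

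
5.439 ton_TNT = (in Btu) 2.157e+07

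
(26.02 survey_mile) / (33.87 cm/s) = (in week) 0.2044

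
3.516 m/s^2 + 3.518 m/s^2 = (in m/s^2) 7.034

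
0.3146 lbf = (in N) 1.399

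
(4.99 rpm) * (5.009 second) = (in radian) 2.617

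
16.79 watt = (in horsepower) 0.02252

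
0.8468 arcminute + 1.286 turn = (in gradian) 514.4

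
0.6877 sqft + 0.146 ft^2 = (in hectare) 7.745e-06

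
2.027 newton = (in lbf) 0.4557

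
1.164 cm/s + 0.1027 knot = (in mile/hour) 0.1442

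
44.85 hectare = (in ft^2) 4.828e+06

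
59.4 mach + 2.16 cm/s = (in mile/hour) 4.524e+04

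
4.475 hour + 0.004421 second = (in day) 0.1865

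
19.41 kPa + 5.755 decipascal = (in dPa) 1.941e+05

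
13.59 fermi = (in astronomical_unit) 9.084e-26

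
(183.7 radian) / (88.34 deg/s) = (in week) 0.000197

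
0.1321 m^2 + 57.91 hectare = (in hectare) 57.91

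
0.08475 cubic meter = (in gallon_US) 22.39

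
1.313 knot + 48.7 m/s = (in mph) 110.4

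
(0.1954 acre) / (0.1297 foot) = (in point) 5.67e+07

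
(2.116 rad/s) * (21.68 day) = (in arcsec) 8.175e+11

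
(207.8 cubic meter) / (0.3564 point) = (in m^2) 1.653e+06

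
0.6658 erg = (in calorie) 1.591e-08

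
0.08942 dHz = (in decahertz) 0.0008942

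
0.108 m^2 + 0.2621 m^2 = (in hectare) 3.701e-05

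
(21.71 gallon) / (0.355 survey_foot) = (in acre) 0.0001877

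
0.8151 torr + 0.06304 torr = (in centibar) 0.1171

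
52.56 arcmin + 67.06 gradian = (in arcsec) 2.204e+05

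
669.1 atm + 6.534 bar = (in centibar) 6.845e+04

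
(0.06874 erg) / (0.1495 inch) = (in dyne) 0.181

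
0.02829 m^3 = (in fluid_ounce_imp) 995.7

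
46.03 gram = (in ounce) 1.624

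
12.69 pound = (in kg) 5.756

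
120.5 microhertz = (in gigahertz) 1.205e-13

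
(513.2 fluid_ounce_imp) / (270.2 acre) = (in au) 8.914e-20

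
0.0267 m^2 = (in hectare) 2.67e-06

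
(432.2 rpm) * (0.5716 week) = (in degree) 8.965e+08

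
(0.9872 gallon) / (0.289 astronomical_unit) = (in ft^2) 9.304e-13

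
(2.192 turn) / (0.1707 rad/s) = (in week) 0.0001334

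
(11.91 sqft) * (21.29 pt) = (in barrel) 0.05227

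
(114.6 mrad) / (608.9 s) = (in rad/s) 0.0001882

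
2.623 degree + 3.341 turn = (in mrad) 2.104e+04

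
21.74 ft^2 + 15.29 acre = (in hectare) 6.188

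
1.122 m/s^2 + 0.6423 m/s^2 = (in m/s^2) 1.764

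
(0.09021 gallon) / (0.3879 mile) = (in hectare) 5.47e-11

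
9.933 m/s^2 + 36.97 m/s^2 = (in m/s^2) 46.9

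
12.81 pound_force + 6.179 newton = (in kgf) 6.441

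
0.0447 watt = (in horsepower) 5.994e-05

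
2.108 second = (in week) 3.485e-06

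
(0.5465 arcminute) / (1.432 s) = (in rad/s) 0.000111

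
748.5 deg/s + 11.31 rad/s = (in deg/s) 1397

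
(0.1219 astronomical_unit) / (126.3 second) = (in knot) 2.807e+08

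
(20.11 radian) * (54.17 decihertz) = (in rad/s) 108.9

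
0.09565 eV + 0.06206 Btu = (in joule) 65.48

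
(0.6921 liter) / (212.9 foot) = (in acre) 2.635e-09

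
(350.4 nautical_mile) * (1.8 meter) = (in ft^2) 1.257e+07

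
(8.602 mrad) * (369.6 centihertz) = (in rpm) 0.3036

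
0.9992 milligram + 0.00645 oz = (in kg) 0.0001839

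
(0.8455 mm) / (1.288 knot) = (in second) 0.001276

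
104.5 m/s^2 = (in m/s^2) 104.5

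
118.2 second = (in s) 118.2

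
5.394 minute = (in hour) 0.0899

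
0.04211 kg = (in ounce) 1.485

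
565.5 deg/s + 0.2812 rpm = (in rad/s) 9.899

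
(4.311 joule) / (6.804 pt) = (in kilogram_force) 183.1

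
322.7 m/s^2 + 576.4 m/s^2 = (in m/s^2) 899.1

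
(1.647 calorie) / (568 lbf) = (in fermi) 2.727e+12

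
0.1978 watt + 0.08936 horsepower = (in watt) 66.83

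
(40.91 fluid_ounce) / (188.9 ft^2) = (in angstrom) 6.894e+05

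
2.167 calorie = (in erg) 9.067e+07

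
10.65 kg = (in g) 1.065e+04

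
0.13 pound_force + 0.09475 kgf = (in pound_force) 0.3389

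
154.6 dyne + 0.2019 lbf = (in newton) 0.8996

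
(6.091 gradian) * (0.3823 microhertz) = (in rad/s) 3.658e-08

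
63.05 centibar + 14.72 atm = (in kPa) 1555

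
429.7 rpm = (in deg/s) 2578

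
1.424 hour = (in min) 85.44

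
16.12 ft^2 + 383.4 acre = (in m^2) 1.552e+06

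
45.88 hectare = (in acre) 113.4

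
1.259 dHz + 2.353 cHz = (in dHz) 1.494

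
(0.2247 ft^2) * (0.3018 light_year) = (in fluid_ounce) 2.015e+18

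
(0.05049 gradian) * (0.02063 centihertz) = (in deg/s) 9.374e-06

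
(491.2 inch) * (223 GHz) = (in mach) 8.171e+09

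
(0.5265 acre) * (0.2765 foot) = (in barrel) 1129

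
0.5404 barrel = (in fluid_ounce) 2905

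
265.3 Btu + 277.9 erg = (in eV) 1.747e+24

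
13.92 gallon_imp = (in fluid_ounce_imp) 2227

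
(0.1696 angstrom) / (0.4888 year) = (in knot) 2.139e-18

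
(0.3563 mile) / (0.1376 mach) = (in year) 3.881e-07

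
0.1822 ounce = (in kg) 0.005165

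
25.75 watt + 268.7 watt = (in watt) 294.4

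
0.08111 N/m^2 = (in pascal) 0.08111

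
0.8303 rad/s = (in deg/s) 47.57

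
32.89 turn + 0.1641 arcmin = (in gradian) 1.316e+04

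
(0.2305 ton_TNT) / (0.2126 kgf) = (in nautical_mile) 2.498e+05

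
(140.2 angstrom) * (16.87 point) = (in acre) 2.062e-14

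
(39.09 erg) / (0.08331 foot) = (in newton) 0.0001539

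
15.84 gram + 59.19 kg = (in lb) 130.5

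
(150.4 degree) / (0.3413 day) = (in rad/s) 8.902e-05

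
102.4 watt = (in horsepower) 0.1373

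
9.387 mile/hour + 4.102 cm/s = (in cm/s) 423.7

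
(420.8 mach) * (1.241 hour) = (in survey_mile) 3.978e+05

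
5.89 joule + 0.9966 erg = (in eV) 3.676e+19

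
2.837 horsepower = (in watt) 2116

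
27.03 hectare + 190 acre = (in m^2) 1.039e+06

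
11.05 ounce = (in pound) 0.6906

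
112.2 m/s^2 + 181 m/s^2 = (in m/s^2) 293.2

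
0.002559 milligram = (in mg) 0.002559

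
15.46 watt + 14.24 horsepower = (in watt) 1.063e+04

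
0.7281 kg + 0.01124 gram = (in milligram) 7.281e+05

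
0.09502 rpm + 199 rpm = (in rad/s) 20.85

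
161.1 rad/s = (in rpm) 1538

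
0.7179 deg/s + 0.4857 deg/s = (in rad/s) 0.02101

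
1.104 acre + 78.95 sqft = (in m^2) 4475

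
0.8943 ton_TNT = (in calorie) 8.943e+08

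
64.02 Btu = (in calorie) 1.614e+04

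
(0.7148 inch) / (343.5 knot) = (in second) 0.0001027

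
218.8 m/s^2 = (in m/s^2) 218.8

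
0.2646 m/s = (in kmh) 0.9526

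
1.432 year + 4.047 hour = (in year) 1.432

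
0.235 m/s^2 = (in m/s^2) 0.235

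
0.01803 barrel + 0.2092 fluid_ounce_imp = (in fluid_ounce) 97.13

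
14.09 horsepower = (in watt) 1.051e+04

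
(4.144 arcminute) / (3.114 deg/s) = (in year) 7.033e-10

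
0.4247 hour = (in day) 0.0177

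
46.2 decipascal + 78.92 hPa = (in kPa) 7.897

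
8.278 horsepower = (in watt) 6173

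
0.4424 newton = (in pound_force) 0.09946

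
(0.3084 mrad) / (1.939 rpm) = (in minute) 2.531e-05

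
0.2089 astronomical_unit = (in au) 0.2089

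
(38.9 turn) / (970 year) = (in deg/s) 4.578e-07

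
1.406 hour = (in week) 0.008369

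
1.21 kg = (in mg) 1.21e+06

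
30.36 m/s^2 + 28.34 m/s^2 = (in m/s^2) 58.7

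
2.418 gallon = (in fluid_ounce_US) 309.5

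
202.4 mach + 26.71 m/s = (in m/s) 6.894e+04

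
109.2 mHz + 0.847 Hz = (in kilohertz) 0.0009562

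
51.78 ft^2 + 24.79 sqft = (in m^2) 7.114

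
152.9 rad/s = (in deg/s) 8761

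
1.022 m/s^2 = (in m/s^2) 1.022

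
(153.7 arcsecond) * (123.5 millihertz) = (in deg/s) 0.005273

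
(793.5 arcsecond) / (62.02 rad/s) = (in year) 1.967e-12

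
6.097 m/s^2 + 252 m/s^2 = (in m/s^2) 258.1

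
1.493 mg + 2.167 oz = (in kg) 0.06143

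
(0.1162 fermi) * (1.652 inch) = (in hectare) 4.876e-22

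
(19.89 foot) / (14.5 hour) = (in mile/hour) 0.0002598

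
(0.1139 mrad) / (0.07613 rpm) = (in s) 0.01429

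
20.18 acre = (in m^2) 8.167e+04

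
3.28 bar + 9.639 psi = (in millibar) 3945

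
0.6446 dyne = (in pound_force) 1.449e-06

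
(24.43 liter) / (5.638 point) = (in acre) 0.003035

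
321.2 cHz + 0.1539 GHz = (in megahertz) 153.9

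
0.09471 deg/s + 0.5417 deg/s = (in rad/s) 0.01111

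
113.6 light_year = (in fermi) 1.075e+33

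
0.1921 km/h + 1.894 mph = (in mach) 0.002643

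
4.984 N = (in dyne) 4.984e+05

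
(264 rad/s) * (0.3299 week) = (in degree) 3.018e+09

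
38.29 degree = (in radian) 0.6683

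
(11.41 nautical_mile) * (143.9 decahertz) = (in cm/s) 3.041e+09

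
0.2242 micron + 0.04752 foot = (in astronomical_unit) 9.682e-14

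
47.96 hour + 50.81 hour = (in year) 0.01128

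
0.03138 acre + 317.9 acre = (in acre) 317.9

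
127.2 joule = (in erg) 1.272e+09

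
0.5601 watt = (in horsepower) 0.0007511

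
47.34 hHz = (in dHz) 4.734e+04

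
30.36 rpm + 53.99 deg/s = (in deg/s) 236.2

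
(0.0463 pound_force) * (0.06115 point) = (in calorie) 1.062e-06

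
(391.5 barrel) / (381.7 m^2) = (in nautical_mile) 8.805e-05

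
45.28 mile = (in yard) 7.969e+04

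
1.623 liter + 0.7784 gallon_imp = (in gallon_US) 1.364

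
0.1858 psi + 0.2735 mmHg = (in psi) 0.1911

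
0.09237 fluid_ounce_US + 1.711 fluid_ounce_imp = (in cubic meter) 5.135e-05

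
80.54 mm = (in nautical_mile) 4.349e-05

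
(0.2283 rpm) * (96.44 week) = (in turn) 2.219e+05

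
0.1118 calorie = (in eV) 2.92e+18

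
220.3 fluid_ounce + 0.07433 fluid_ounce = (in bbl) 0.04099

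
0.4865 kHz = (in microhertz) 4.865e+08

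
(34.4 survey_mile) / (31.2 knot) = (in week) 0.005703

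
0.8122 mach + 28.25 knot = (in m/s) 291.1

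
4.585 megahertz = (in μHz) 4.585e+12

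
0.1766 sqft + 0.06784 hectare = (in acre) 0.1676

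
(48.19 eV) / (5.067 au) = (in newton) 1.019e-29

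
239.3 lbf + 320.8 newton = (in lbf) 311.4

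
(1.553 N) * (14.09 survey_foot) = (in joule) 6.67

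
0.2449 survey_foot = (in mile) 4.638e-05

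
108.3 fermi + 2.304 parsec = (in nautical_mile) 3.839e+13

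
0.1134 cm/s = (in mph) 0.002537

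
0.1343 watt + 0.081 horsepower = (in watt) 60.54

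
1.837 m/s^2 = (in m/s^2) 1.837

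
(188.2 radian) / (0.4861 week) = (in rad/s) 0.0006402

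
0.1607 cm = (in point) 4.555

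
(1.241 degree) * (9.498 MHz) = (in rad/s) 2.057e+05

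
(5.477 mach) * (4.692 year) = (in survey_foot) 9.053e+11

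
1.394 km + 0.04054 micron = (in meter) 1394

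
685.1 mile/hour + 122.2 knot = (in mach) 1.084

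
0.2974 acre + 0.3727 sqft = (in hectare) 0.1204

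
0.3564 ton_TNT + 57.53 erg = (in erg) 1.491e+16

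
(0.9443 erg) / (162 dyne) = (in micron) 58.29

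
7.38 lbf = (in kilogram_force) 3.348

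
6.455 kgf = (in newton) 63.3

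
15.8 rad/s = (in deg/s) 905.3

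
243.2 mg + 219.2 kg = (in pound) 483.3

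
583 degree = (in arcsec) 2.099e+06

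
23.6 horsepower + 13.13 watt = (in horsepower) 23.62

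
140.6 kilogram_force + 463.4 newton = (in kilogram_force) 187.9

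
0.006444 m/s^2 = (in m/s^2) 0.006444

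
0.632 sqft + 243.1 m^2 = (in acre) 0.06009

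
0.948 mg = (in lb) 2.09e-06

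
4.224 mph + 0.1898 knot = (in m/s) 1.986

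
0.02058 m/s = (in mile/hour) 0.04604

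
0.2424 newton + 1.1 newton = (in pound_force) 0.3018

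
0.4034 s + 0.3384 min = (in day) 0.0002397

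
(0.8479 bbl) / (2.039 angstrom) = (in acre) 1.634e+05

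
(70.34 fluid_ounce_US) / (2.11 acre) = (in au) 1.628e-18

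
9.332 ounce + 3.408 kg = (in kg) 3.673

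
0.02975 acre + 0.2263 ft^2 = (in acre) 0.02976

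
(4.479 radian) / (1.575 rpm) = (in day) 0.0003143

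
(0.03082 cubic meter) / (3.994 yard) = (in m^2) 0.008439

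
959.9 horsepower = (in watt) 7.158e+05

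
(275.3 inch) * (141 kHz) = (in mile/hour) 2.206e+06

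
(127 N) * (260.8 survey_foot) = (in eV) 6.301e+22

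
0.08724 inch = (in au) 1.481e-14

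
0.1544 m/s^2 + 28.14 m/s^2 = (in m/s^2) 28.29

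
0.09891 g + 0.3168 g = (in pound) 0.0009165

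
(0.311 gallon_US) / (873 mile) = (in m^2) 8.379e-10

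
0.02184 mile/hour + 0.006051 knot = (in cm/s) 1.288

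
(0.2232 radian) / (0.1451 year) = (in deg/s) 2.795e-06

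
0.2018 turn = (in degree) 72.65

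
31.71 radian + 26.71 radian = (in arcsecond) 1.205e+07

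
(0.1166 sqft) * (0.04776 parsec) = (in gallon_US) 4.217e+15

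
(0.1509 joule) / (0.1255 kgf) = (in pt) 347.6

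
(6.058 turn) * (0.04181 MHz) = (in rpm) 1.52e+07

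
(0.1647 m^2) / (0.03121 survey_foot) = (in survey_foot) 56.8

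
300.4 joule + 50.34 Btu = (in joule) 5.341e+04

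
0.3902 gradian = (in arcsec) 1264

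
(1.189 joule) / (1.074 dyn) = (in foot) 3.632e+05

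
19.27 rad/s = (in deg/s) 1104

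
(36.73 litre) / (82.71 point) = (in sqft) 13.55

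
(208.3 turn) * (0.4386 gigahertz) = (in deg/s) 3.289e+13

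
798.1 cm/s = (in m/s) 7.981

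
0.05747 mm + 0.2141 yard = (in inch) 7.71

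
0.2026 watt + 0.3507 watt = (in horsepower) 0.000742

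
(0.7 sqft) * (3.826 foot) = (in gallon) 20.03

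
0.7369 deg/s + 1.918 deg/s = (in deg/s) 2.655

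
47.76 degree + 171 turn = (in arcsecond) 2.218e+08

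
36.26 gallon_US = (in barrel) 0.8633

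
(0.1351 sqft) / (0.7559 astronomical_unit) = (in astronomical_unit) 7.419e-25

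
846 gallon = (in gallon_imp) 704.4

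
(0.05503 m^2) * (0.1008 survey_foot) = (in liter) 1.691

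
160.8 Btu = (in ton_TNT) 4.055e-05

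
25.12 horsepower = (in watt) 1.873e+04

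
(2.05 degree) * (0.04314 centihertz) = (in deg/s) 0.0008844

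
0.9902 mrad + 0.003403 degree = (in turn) 0.000167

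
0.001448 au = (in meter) 2.166e+08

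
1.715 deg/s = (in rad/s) 0.02993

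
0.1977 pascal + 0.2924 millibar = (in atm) 0.0002905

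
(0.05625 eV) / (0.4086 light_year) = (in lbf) 5.241e-37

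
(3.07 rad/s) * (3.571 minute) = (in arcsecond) 1.357e+08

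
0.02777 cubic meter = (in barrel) 0.1747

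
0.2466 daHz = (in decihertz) 24.66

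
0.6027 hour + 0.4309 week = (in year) 0.008333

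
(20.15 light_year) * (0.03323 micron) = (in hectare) 6.335e+05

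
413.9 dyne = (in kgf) 0.0004221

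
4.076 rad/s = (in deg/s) 233.5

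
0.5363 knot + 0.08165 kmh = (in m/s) 0.2986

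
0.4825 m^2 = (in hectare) 4.825e-05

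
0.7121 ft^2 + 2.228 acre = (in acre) 2.228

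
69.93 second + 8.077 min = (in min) 9.242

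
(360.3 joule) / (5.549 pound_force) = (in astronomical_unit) 9.757e-11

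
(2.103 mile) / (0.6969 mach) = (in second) 14.26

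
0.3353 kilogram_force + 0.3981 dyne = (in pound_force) 0.7392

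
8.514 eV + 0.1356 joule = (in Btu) 0.0001285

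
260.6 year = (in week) 1.359e+04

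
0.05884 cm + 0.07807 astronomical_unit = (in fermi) 1.168e+25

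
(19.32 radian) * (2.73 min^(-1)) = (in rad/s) 0.8791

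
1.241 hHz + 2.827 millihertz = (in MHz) 0.0001241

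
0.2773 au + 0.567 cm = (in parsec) 1.344e-06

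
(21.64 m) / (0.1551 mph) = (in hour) 0.0867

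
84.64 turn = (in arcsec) 1.097e+08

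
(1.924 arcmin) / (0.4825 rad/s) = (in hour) 3.222e-07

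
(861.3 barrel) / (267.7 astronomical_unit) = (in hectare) 3.419e-16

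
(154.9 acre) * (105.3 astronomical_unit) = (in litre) 9.875e+21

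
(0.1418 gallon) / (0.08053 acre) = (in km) 1.647e-09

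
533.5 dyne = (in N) 0.005335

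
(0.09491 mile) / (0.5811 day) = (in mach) 8.935e-06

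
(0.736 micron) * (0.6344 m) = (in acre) 1.154e-10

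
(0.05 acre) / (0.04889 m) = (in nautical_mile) 2.235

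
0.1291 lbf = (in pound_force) 0.1291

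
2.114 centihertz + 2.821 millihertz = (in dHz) 0.2396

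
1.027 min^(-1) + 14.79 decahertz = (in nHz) 1.479e+11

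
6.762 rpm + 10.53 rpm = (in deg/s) 103.8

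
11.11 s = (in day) 0.0001286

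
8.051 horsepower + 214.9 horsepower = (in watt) 1.663e+05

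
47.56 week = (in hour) 7990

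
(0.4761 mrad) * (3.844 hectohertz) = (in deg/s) 10.49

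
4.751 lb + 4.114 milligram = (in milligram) 2.155e+06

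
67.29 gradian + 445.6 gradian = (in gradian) 512.9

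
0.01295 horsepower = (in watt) 9.657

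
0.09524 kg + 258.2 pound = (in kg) 117.2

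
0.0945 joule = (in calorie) 0.02259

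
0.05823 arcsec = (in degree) 1.618e-05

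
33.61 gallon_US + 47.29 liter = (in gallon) 46.1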